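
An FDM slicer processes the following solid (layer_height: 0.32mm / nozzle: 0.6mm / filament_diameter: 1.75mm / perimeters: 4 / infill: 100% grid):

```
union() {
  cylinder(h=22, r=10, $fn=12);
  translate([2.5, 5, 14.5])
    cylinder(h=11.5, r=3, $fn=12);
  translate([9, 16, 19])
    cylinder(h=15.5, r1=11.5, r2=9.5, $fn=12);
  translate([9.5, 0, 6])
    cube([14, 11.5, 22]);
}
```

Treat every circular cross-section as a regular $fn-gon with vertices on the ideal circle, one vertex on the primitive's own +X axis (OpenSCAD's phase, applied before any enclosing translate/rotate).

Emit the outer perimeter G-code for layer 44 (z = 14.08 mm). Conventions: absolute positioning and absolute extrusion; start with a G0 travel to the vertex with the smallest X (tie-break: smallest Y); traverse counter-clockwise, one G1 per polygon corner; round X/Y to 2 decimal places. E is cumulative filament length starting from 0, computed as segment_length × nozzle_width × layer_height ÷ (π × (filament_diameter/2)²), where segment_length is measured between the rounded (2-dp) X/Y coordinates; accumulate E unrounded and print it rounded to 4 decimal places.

G0 X-10.00 Y0.00 Z14.08
G1 X-8.66 Y-5.00 E0.4132
G1 X-5.00 Y-8.66 E0.8264
G1 X0.00 Y-10.00 E1.2396
G1 X5.00 Y-8.66 E1.6528
G1 X8.66 Y-5.00 E2.0660
G1 X10.00 Y0.00 E2.4792
G1 X23.50 Y0.00 E3.5568
G1 X23.50 Y11.50 E4.4748
G1 X9.50 Y11.50 E5.5923
G1 X9.50 Y1.87 E6.3610
G1 X8.66 Y5.00 E6.6197
G1 X5.00 Y8.66 E7.0329
G1 X0.00 Y10.00 E7.4461
G1 X-5.00 Y8.66 E7.8593
G1 X-8.66 Y5.00 E8.2725
G1 X-10.00 Y0.00 E8.6857

At z = 14.08 mm: the r=10 cylinder gives a regular 12-gon of circumradius 10 (constant along its height); the cylinder at (2.5, 5) is absent (z outside [14.5, 26]); the cone at (9, 16) is not intersected at this z (z outside [19, 34.5]); the cube at (9.5, 0) (footprint 14×11.5) is included at this height; Taking the union: the regions partially overlap (shared area 0.47 mm²), so overlapping operands fuse into one piece — 1 connected region. The outline is a single polygon with 16 vertices. Extrusion per mm of travel: 0.6 × 0.32 / (π × 0.875²) = 0.079824. Accumulating E over each segment gives final E = 8.6857.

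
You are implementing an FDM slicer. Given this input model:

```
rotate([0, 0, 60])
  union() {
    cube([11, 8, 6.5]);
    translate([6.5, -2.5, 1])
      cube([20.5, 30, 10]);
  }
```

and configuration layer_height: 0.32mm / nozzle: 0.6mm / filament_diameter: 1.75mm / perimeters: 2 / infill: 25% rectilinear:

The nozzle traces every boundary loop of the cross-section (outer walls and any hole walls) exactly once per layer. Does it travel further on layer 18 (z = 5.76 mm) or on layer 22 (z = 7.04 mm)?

layer 18 (z = 5.76 mm)

Layer 18 (z = 5.76): the 11×8 cube contributes its full rectangle (perimeter 38.00 mm); the cube at (6.5, -2.5) (footprint 20.5×30) is included at this height (perimeter 101.00 mm); Combining (union): the regions partially overlap (shared area 36.00 mm²), so the edge portions inside another operand are dropped and the merged outline is re-measured after clipping — boundary = 114.00 mm; (whole slice rotated 60° about Z — lengths, areas and connectivity unchanged). So its perimeter = 114.00 mm. Layer 22 (z = 7.04): the cube does not reach this height (z outside [0, 6.5]); the cube at (6.5, -2.5) is present — its section is the full 20.5×30 rectangle (perimeter 101.00 mm); Taking the union: only the 20.5×30 cube at (6.5, -2.5) is present, so the union is just that shape — boundary = 101.00 mm; (whole slice rotated 60° about Z — lengths, areas and connectivity unchanged). So its perimeter = 101.00 mm. Layer 18 is larger (114.00 vs 101.00 mm).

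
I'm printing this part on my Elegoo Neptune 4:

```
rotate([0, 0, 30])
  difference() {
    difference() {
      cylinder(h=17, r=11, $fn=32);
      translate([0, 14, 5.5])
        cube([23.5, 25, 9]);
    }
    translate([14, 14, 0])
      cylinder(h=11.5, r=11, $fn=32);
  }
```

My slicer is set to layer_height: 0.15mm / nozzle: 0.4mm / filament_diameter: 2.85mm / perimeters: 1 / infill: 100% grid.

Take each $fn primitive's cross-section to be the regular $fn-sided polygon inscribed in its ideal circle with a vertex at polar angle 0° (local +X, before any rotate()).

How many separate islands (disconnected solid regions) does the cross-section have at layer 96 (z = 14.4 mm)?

At z = 14.4 mm: the r=11 cylinder contributes a regular 32-gon of circumradius 11; the 23.5×25 cube at (0, 14) contributes its full rectangle; After the difference (first − rest): starting from the r=11 cylinder, the 23.5×25 cube at (0, 14) misses the remaining region (no effect) — 1 connected region; the cylinder at (14, 14) does not reach this height (z outside [0, 11.5]); Subtracting the remaining from the first: none of the subtracted shapes is present at this height, so the result so far is unchanged — 1 connected region; (rotated 30° about Z; rotation is an isometry so areas/perimeters/island counts are preserved). Overall, the cross-section is a single solid region. Island count = 1.

1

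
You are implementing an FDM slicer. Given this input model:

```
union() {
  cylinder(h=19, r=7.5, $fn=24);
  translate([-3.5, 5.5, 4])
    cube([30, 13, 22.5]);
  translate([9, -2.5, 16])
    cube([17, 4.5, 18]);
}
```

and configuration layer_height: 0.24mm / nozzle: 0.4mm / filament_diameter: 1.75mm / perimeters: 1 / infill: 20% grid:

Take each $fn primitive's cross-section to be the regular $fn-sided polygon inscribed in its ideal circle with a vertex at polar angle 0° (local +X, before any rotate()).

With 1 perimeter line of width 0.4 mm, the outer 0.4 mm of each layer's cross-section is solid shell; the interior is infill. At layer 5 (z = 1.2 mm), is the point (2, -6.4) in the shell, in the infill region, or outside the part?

At z = 1.2 mm: the r=7.5 cylinder gives a regular 24-gon of circumradius 7.5 (constant along its height); the cube at (-3.5, 5.5) is absent (z outside [4, 26.5]); the cube at (9, -2.5) is not intersected at this z (z outside [16, 34]); Merging all regions: only the r=7.5 cylinder is present, so the union is just that shape — 1 connected region. Overall, the cross-section is a single solid region. The nearest boundary edge runs (1.94, -7.24)→(3.75, -6.50); distance from the point to it = 0.76 mm. The point is inside the cross-section and 0.76 mm from the nearest boundary — more than the 0.4 mm shell width (1 × 0.4), so it's in the infill interior.

infill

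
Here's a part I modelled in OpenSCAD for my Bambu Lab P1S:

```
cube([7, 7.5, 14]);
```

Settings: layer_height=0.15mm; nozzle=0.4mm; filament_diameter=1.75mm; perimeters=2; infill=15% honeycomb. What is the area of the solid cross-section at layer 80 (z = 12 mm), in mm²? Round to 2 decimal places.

52.50 mm²

At z = 12 mm: the 7×7.5 cube contributes its full rectangle (area 52.50 mm²). Overall, the cross-section is a single solid region. Net area = 52.50 mm².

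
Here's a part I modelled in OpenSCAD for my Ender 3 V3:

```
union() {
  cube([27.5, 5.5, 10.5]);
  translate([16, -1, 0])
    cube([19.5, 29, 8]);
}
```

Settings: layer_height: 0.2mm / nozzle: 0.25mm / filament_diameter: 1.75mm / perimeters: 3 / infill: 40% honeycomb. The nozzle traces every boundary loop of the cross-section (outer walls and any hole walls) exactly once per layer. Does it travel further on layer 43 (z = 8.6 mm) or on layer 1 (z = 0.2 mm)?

layer 1 (z = 0.2 mm)

Layer 43 (z = 8.6): the 27.5×5.5 cube contributes its full rectangle (perimeter 66.00 mm); the cube at (16, -1) does not reach this height (z outside [0, 8]); Combining (union): only the 27.5×5.5 cube is present, so the union is just that shape — boundary = 66.00 mm. So its perimeter = 66.00 mm. Layer 1 (z = 0.2): the 27.5×5.5 cube contributes its full rectangle (perimeter 66.00 mm); the cube at (16, -1) (footprint 19.5×29) is included at this height (perimeter 97.00 mm); Merging all regions: the regions partially overlap (shared area 63.25 mm²), so the edge portions inside another operand are dropped and the merged outline is re-measured after clipping — boundary = 129.00 mm. So its perimeter = 129.00 mm. Layer 1 is larger (129.00 vs 66.00 mm).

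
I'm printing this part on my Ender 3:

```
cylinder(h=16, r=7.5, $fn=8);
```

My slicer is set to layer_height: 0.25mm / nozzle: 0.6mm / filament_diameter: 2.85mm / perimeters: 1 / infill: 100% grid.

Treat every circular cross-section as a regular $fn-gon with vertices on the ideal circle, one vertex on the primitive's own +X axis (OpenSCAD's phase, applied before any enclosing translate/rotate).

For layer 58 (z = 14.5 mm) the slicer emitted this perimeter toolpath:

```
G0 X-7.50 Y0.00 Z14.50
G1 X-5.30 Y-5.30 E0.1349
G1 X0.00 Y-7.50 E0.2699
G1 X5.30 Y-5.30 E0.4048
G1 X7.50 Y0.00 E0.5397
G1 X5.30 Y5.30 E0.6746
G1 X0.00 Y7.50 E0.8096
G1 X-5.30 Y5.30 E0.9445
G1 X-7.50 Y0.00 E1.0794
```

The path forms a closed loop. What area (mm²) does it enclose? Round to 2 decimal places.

159.00 mm²

Apply the shoelace formula to the sequence of (X, Y) vertices; enclosed area = 159.00 mm².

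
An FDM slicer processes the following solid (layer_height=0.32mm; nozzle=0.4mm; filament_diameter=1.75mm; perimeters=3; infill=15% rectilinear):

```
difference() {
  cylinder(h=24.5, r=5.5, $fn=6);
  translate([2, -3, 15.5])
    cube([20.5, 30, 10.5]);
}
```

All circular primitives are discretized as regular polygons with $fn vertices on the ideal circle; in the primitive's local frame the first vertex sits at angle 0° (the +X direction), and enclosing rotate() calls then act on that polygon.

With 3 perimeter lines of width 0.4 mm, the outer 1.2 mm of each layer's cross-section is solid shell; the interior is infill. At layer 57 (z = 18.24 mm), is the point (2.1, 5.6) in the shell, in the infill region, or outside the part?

outside

At z = 18.24 mm: the r=5.5 cylinder gives a regular 6-gon of circumradius 5.5 (constant along its height); the cube at (2, -3) (footprint 20.5×30) is included at this height; Taking the first minus the rest: starting from the r=5.5 cylinder, the 20.5×30 cube at (2, -3) partially overlaps it — only the 18.02 mm² overlap (of its 615.00 mm²) is removed, clipping the outline — 1 connected region. Overall, the cross-section is a single solid region. The nearest boundary edge runs (2.00, 4.76)→(2.00, -3.00); distance from the point to it = 0.84 mm. The point is not inside any of the regions above, so it lies outside the cross-section (0.84 mm from the nearest boundary).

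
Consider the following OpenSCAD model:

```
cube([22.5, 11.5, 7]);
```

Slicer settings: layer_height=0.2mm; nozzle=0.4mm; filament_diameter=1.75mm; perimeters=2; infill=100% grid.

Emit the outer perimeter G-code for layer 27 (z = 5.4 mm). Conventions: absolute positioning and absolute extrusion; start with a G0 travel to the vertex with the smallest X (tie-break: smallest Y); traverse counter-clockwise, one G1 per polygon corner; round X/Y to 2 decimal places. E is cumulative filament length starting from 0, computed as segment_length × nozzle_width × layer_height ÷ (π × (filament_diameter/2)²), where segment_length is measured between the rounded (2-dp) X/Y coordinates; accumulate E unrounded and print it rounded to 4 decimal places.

G0 X0.00 Y0.00 Z5.40
G1 X22.50 Y0.00 E0.7484
G1 X22.50 Y11.50 E1.1308
G1 X0.00 Y11.50 E1.8792
G1 X0.00 Y0.00 E2.2617

At z = 5.4 mm: the cube (footprint 22.5×11.5) is included at this height. The outline is a single polygon with 4 vertices. Extrusion per mm of travel: 0.4 × 0.2 / (π × 0.875²) = 0.033260. Accumulating E over each segment gives final E = 2.2617.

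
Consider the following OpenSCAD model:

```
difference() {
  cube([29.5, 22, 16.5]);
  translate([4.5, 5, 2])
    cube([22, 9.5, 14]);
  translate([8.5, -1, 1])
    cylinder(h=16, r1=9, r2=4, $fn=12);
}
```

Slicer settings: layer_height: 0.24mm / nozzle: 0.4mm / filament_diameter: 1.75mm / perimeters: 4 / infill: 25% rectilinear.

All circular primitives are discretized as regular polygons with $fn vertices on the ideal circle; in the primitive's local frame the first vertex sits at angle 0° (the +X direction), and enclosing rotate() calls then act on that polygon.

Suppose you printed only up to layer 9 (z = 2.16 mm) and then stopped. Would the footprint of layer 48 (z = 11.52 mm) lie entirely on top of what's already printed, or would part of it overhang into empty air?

Compare the two slices. At z = 2.16: the cube (footprint 29.5×22) is included at this height (area 649.00 mm²); the cube at (4.5, 5) (footprint 22×9.5) is included at this height (area 209.00 mm²); the cone at (8.5, -1) (r1=9→r2=4) has section circumradius 8.637 here — a regular 12-gon (area = (12/2)·8.637²·sin(360°/12) = 223.82 mm²); After the difference (first − rest): starting from the 29.5×22 cube (649.00 mm²), the 22×9.5 cube at (4.5, 5) lies wholly inside it (removes its full 209.00 mm² and its 63.00 mm outline becomes a hole wall); the cone at (8.5, -1) partially overlaps it — only the 76.51 mm² overlap (of its 223.82 mm²) is removed, clipping the outline — area = 363.49 mm². At z = 11.52: the cube is present — its section is the full 29.5×22 rectangle (area 649.00 mm²); the cube at (4.5, 5) is present — its section is the full 22×9.5 rectangle (area 209.00 mm²); the cone at (8.5, -1) (r1=9→r2=4) has section circumradius 5.713 here — a regular 12-gon (area = (12/2)·5.713²·sin(360°/12) = 97.90 mm²); After the difference (first − rest): starting from the 29.5×22 cube (649.00 mm²), the 22×9.5 cube at (4.5, 5) lies wholly inside it (removes its full 209.00 mm² and its 63.00 mm outline becomes a hole wall); the cone at (8.5, -1) partially overlaps it — only the 37.79 mm² overlap (of its 97.90 mm²) is removed, clipping the outline — area = 402.21 mm². Checking containment: at z = 11.52 the cross-section extends beyond the z = 2.16 cross-section by about 38.72 mm².

part overhangs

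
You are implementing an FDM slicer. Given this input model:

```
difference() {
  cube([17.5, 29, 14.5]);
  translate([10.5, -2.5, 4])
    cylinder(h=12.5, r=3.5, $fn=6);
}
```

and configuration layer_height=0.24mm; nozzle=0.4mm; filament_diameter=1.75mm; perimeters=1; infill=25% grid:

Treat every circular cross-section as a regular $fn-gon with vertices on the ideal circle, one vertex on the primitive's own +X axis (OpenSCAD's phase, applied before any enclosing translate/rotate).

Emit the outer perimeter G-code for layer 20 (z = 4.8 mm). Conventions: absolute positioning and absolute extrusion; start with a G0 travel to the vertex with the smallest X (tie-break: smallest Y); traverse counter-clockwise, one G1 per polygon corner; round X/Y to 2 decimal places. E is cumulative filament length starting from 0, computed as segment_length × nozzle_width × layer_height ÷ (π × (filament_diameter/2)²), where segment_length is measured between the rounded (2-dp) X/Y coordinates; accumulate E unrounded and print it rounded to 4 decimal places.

G0 X0.00 Y0.00 Z4.80
G1 X8.44 Y0.00 E0.3369
G1 X8.75 Y0.53 E0.3614
G1 X12.25 Y0.53 E0.5011
G1 X12.56 Y0.00 E0.5256
G1 X17.50 Y0.00 E0.7227
G1 X17.50 Y29.00 E1.8802
G1 X0.00 Y29.00 E2.5786
G1 X0.00 Y0.00 E3.7361

At z = 4.8 mm: the cube is present — its section is the full 17.5×29 rectangle; the r=3.5 cylinder at (10.5, -2.5) contributes a regular 6-gon of circumradius 3.5; After the difference (first − rest): starting from the 17.5×29 cube, the r=3.5 cylinder at (10.5, -2.5) partially overlaps it — only the 2.02 mm² overlap (of its 31.83 mm²) is removed, clipping the outline — 1 connected region. The outline is a single polygon with 8 vertices. Extrusion per mm of travel: 0.4 × 0.24 / (π × 0.875²) = 0.039912. Accumulating E over each segment gives final E = 3.7361.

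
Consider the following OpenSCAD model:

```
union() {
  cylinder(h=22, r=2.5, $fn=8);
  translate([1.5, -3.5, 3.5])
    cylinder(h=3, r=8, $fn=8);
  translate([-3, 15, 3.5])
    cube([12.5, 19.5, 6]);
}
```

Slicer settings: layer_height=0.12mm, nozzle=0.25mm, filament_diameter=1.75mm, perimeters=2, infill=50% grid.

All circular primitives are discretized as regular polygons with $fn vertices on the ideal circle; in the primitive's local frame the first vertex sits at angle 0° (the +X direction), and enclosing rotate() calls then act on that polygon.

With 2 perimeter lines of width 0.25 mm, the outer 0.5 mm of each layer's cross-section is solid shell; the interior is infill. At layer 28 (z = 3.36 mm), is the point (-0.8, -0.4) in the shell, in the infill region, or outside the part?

infill

At z = 3.36 mm: the cylinder: section is a regular 8-gon, circumradius r=2.5; the cylinder at (1.5, -3.5) does not reach this height (z outside [3.5, 6.5]); the cube at (-3, 15) does not reach this height (z outside [3.5, 9.5]); Merging all regions: only the r=2.5 cylinder is present, so the union is just that shape — 1 connected region. Overall, the cross-section is a single solid region. The nearest boundary edge runs (-2.50, 0.00)→(-1.77, -1.77); distance from the point to it = 1.42 mm. The point is inside the cross-section and 1.42 mm from the nearest boundary — more than the 0.5 mm shell width (2 × 0.25), so it's in the infill interior.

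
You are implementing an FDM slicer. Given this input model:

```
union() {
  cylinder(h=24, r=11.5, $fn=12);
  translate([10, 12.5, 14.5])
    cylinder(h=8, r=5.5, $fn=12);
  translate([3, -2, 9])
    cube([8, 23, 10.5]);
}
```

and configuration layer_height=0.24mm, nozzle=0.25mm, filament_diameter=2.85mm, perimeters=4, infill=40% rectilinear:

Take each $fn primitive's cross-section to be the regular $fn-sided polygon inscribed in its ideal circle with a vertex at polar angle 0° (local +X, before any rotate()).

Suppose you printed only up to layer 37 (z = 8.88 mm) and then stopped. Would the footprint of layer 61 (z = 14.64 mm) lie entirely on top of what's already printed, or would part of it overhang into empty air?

part overhangs

Compare the two slices. At z = 8.88: the cylinder: section is a regular 12-gon, circumradius r=11.5 (area = (12/2)·11.500²·sin(360°/12) = 396.75 mm²); the cylinder at (10, 12.5) is not intersected at this z (z outside [14.5, 22.5]); the cube at (3, -2) is not intersected at this z (z outside [9, 19.5]); Taking the union: only the r=11.5 cylinder is present, so the union is just that shape — area = 396.75 mm². At z = 14.64: the r=11.5 cylinder contributes a regular 12-gon of circumradius 11.5 (area = (12/2)·11.500²·sin(360°/12) = 396.75 mm²); the cylinder at (10, 12.5): section is a regular 12-gon, circumradius r=5.5 (area = (12/2)·5.500²·sin(360°/12) = 90.75 mm²); the cube at (3, -2) (footprint 8×23) is included at this height (area 184.00 mm²); Taking the union: the regions partially overlap — summed areas 671.50 mm² minus the doubly-counted overlap 137.53 mm² gives 533.97 mm² — area = 533.97 mm². Checking containment: at z = 14.64 the cross-section extends beyond the z = 8.88 cross-section by about 137.22 mm².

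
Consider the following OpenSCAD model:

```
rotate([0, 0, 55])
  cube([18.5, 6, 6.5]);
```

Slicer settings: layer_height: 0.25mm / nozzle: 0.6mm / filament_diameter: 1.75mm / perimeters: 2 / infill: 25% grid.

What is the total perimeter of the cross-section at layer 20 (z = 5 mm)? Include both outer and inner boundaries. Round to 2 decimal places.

At z = 5 mm: the cube is present — its section is the full 18.5×6 rectangle (perimeter 49.00 mm); (rotated 55° about Z; rotation is an isometry so areas/perimeters/island counts are preserved). Overall, the cross-section is a single solid region. Total boundary length (outer) = 49.00 mm.

49.00 mm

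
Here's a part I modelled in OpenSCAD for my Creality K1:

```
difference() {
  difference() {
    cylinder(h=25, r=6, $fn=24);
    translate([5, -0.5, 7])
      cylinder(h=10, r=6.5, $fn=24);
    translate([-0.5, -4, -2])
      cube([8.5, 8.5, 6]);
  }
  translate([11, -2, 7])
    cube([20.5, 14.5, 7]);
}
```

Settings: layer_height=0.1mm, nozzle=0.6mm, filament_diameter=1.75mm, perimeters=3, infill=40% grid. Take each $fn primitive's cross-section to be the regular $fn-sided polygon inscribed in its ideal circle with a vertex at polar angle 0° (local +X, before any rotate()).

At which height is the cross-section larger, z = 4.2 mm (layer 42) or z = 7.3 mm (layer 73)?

layer 42 (z = 4.2 mm)

Layer 42 (z = 4.2): the cylinder: section is a regular 24-gon, circumradius r=6 (area = (24/2)·6.000²·sin(360°/24) = 111.81 mm²); the cylinder at (5, -0.5) does not reach this height (z outside [7, 17]); the cube at (-0.5, -4) does not reach this height (z outside [-2, 4]); After the difference (first − rest): none of the subtracted shapes is present at this height, so the r=6 cylinder is unchanged — area = 111.81 mm²; the cube at (11, -2) is absent (z outside [7, 14]); Taking the first minus the rest: none of the subtracted shapes is present at this height, so the result so far is unchanged — area = 111.81 mm². So its area = 111.81 mm². Layer 73 (z = 7.3): the r=6 cylinder gives a regular 24-gon of circumradius 6 (constant along its height) (area = (24/2)·6.000²·sin(360°/24) = 111.81 mm²); the r=6.5 cylinder at (5, -0.5) gives a regular 24-gon of circumradius 6.5 (constant along its height) (area = (24/2)·6.500²·sin(360°/24) = 131.22 mm²); the cube at (-0.5, -4) is absent (z outside [-2, 4]); After the difference (first − rest): starting from the r=6 cylinder (111.81 mm²), the r=6.5 cylinder at (5, -0.5) partially overlaps it — only the 60.48 mm² overlap (of its 131.22 mm²) is removed, clipping the outline — area = 51.33 mm²; the 20.5×14.5 cube at (11, -2) contributes its full rectangle (area 297.25 mm²); Taking the first minus the rest: starting from the result so far (51.33 mm²), the 20.5×14.5 cube at (11, -2) misses the remaining region (no effect) — area = 51.33 mm². So its area = 51.33 mm². Layer 42 is larger (111.81 vs 51.33 mm²).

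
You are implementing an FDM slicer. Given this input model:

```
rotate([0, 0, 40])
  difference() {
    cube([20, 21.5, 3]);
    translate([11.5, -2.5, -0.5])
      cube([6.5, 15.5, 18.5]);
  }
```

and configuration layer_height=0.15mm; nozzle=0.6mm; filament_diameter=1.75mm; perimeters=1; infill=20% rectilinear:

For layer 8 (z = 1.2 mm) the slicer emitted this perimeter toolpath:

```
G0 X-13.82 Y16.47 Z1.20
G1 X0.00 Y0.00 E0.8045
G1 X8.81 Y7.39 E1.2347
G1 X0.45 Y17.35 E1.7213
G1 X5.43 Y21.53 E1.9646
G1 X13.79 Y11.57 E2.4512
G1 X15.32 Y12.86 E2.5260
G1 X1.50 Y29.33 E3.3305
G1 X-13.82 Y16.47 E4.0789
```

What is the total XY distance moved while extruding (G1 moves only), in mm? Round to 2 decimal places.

Sum the Euclidean lengths of each G1 segment: total = 109.01 mm.

109.01 mm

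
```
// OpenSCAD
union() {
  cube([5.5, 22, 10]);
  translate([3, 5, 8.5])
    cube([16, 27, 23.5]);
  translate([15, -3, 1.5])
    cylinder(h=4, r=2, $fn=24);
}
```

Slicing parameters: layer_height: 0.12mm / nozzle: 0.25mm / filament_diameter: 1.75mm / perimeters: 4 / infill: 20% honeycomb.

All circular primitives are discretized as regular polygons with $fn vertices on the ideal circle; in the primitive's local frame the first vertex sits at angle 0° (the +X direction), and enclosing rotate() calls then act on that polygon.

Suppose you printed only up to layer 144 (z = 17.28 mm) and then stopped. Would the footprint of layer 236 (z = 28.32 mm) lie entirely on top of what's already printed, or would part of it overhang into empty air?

Compare the two slices. At z = 17.28: the cube is absent (z outside [0, 10]); the 16×27 cube at (3, 5) contributes its full rectangle (area 432.00 mm²); the cylinder at (15, -3) is absent (z outside [1.5, 5.5]); Combining (union): only the 16×27 cube at (3, 5) is present, so the union is just that shape — area = 432.00 mm². At z = 28.32: the cube does not reach this height (z outside [0, 10]); the 16×27 cube at (3, 5) contributes its full rectangle (area 432.00 mm²); the cylinder at (15, -3) is not intersected at this z (z outside [1.5, 5.5]); Combining (union): only the 16×27 cube at (3, 5) is present, so the union is just that shape — area = 432.00 mm². Checking containment: the cross-section at z = 28.32 is a subset of the cross-section at z = 17.28.

entirely on top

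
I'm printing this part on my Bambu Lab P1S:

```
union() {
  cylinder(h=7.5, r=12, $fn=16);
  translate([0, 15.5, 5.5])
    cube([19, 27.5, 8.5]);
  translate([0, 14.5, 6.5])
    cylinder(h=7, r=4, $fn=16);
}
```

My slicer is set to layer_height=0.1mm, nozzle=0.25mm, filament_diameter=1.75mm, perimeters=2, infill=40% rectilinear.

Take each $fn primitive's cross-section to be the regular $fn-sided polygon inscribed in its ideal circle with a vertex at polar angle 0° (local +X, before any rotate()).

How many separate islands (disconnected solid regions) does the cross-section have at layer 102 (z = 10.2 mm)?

At z = 10.2 mm: the cylinder is not intersected at this z (z outside [0, 7.5]); the cube at (0, 15.5) is present — its section is the full 19×27.5 rectangle; the cylinder at (0, 14.5): section is a regular 16-gon, circumradius r=4; Combining (union): the regions partially overlap (shared area 8.35 mm²), so overlapping operands fuse into one piece — 1 connected region. Overall, the cross-section is a single solid region. Island count = 1.

1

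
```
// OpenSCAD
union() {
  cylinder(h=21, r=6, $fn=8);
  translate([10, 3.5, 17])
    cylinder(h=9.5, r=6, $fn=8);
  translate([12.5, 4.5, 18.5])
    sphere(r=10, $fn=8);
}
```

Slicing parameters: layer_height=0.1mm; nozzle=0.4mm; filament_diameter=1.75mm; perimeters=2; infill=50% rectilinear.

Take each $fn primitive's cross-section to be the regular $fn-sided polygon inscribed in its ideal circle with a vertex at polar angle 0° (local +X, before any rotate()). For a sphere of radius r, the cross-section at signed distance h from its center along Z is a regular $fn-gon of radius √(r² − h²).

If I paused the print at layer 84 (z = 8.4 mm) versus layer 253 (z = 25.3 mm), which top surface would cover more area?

layer 253 (z = 25.3 mm)

Layer 84 (z = 8.4): the r=6 cylinder gives a regular 8-gon of circumradius 6 (constant along its height) (area = (8/2)·6.000²·sin(360°/8) = 101.82 mm²); the cylinder at (10, 3.5) is absent (z outside [17, 26.5]); the sphere at (12.5, 4.5) does not reach this height (|z−center|=10.100 > r=10); Taking the union: only the r=6 cylinder is present, so the union is just that shape — area = 101.82 mm². So its area = 101.82 mm². Layer 253 (z = 25.3): the cylinder is not intersected at this z (z outside [0, 21]); the r=6 cylinder at (10, 3.5) contributes a regular 8-gon of circumradius 6 (area = (8/2)·6.000²·sin(360°/8) = 101.82 mm²); the r=10 sphere at (12.5, 4.5) contributes a regular 8-gon of circumradius √(10²−6.8²) = 7.332 (area = (8/2)·7.332²·sin(360°/8) = 152.06 mm²); Merging all regions: the regions partially overlap — summed areas 253.88 mm² minus the doubly-counted overlap 88.67 mm² gives 165.21 mm² — area = 165.21 mm². So its area = 165.21 mm². Layer 253 is larger (165.21 vs 101.82 mm²).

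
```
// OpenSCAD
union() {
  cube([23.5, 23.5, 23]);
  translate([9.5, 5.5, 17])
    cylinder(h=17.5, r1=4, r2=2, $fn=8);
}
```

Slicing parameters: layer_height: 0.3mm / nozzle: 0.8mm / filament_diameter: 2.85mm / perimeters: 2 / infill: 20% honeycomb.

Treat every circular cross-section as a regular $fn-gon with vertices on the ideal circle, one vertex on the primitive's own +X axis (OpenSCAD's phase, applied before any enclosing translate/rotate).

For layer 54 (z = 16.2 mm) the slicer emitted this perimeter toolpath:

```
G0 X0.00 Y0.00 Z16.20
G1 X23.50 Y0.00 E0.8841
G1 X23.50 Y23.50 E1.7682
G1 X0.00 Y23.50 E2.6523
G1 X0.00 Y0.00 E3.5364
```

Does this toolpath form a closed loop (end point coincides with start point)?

yes

Start point (G0): (0.00, 0.00). End point (last G1): the path returns to the start — closed.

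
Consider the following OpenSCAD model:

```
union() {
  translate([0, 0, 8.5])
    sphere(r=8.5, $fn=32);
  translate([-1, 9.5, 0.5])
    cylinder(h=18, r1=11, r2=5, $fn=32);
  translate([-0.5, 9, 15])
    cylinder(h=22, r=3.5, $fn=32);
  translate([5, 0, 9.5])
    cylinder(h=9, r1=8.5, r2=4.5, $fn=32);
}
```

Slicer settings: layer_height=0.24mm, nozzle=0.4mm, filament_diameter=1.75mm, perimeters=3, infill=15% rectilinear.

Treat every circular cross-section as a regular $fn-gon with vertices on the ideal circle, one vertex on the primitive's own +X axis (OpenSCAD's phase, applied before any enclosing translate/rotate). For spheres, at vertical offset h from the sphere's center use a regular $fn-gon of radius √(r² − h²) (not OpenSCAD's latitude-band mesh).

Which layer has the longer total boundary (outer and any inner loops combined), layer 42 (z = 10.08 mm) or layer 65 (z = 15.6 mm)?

Layer 42 (z = 10.08): the r=8.5 sphere slices to a regular 32-gon of circumradius 8.352 (√(r²−h²) with h=1.58 from center) (perimeter = 2·32·8.352·sin(180°/32) = 52.39 mm); the cone at (-1, 9.5) (r1=11→r2=5) has section circumradius 7.807 here — a regular 32-gon (perimeter = 2·32·7.807·sin(180°/32) = 48.97 mm); the cylinder at (-0.5, 9) is not intersected at this z (z outside [15, 37]); the cone at (5, 0): at t=0.064 of its height the radius interpolates to r₁+(r₂−r₁)t = 8.242, giving a regular 32-gon of that circumradius (perimeter = 2·32·8.242·sin(180°/32) = 51.70 mm); Merging all regions: the regions partially overlap (shared area 197.31 mm²), so the edge portions inside another operand are dropped and the merged outline is re-measured after clipping — boundary = 78.49 mm. So its perimeter = 78.49 mm. Layer 65 (z = 15.6): the r=8.5 sphere contributes a regular 32-gon of circumradius √(8.5²−7.1²) = 4.673 (perimeter = 2·32·4.673·sin(180°/32) = 29.32 mm); the cone at (-1, 9.5) contributes a regular 32-gon of circumradius 5.967 (interpolated between r1=11 and r2=5 at t=0.839) (perimeter = 2·32·5.967·sin(180°/32) = 37.43 mm); the cylinder at (-0.5, 9): section is a regular 32-gon, circumradius r=3.5 (perimeter = 2·32·3.500·sin(180°/32) = 21.96 mm); the cone at (5, 0): at t=0.678 of its height the radius interpolates to r₁+(r₂−r₁)t = 5.789, giving a regular 32-gon of that circumradius (perimeter = 2·32·5.789·sin(180°/32) = 36.31 mm); Taking the union: the regions partially overlap (shared area 77.15 mm²), so the edge portions inside another operand are dropped and the merged outline is re-measured after clipping — boundary = 67.56 mm. So its perimeter = 67.56 mm. Layer 42 is larger (78.49 vs 67.56 mm).

layer 42 (z = 10.08 mm)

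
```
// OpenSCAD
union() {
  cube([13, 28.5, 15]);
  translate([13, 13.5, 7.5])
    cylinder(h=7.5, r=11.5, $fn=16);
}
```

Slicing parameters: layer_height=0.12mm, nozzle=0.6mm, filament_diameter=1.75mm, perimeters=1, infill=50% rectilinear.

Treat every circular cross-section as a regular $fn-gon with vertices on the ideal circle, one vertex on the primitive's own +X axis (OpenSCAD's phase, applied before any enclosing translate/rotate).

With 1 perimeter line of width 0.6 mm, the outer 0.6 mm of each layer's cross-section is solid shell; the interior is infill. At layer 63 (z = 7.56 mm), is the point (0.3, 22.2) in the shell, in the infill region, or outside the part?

shell

At z = 7.56 mm: the 13×28.5 cube contributes its full rectangle; the r=11.5 cylinder at (13, 13.5) contributes a regular 16-gon of circumradius 11.5; Merging all regions: the regions partially overlap (shared area 202.44 mm²), so overlapping operands fuse into one piece — 1 connected region. Overall, the cross-section is a single solid region. The nearest boundary edge runs (0.00, 0.00)→(0.00, 28.50); distance from the point to it = 0.30 mm. The point is inside the cross-section, 0.30 mm from the nearest boundary — within the 0.6 mm shell band (1 × 0.6).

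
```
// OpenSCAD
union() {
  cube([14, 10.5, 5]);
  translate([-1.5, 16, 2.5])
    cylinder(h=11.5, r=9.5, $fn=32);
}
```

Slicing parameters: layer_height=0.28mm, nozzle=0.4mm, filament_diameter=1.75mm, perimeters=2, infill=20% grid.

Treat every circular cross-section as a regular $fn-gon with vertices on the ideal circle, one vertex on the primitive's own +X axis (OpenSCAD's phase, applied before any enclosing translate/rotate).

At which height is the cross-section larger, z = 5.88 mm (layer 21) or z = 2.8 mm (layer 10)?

layer 10 (z = 2.8 mm)

Layer 21 (z = 5.88): the cube is not intersected at this z (z outside [0, 5]); the r=9.5 cylinder at (-1.5, 16) gives a regular 32-gon of circumradius 9.5 (constant along its height) (area = (32/2)·9.500²·sin(360°/32) = 281.71 mm²); Combining (union): only the r=9.5 cylinder at (-1.5, 16) is present, so the union is just that shape — area = 281.71 mm². So its area = 281.71 mm². Layer 10 (z = 2.8): the cube (footprint 14×10.5) is included at this height (area 147.00 mm²); the cylinder at (-1.5, 16): section is a regular 32-gon, circumradius r=9.5 (area = (32/2)·9.500²·sin(360°/32) = 281.71 mm²); Taking the union: the regions partially overlap — summed areas 428.71 mm² minus the doubly-counted overlap 15.55 mm² gives 413.16 mm² — area = 413.16 mm². So its area = 413.16 mm². Layer 10 is larger (413.16 vs 281.71 mm²).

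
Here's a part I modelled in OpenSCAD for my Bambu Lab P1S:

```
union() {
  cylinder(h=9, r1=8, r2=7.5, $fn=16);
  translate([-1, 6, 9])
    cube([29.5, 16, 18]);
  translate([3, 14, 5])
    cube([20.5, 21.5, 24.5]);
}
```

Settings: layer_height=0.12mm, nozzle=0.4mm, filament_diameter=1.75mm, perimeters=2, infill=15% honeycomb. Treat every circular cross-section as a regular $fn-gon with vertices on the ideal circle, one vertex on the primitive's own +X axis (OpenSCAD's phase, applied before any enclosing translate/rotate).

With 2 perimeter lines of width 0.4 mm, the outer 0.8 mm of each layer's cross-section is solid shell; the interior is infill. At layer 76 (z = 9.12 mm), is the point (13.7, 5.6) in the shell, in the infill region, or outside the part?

At z = 9.12 mm: the cone is absent (z outside [0, 9]); the cube at (-1, 6) (footprint 29.5×16) is included at this height; the cube at (3, 14) is present — its section is the full 20.5×21.5 rectangle; Combining (union): the regions partially overlap (shared area 164.00 mm²), so overlapping operands fuse into one piece — 1 connected region. Overall, the cross-section is a single solid region. The nearest boundary edge runs (28.50, 6.00)→(-1.00, 6.00); distance from the point to it = 0.40 mm. The point is not inside any of the regions above, so it lies outside the cross-section (0.40 mm from the nearest boundary).

outside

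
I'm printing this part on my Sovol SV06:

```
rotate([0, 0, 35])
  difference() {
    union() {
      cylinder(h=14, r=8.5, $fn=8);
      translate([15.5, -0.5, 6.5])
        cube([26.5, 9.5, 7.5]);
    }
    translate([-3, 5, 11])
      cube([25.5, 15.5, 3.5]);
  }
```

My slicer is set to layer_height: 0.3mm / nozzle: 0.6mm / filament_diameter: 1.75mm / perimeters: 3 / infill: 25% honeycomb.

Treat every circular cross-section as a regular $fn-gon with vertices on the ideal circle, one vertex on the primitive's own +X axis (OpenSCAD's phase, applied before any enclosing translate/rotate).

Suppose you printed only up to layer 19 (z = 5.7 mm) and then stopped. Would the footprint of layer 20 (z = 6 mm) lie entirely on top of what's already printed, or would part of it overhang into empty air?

entirely on top

Compare the two slices. At z = 5.7: the r=8.5 cylinder contributes a regular 8-gon of circumradius 8.5 (area = (8/2)·8.500²·sin(360°/8) = 204.35 mm²); the cube at (15.5, -0.5) does not reach this height (z outside [6.5, 14]); Taking the union: only the r=8.5 cylinder is present, so the union is just that shape — area = 204.35 mm²; the cube at (-3, 5) is not intersected at this z (z outside [11, 14.5]); Taking the first minus the rest: none of the subtracted shapes is present at this height, so that combined region is unchanged — area = 204.35 mm²; (whole slice rotated 35° about Z — lengths, areas and connectivity unchanged). At z = 6: the r=8.5 cylinder gives a regular 8-gon of circumradius 8.5 (constant along its height) (area = (8/2)·8.500²·sin(360°/8) = 204.35 mm²); the cube at (15.5, -0.5) is not intersected at this z (z outside [6.5, 14]); Combining (union): only the r=8.5 cylinder is present, so the union is just that shape — area = 204.35 mm²; the cube at (-3, 5) is absent (z outside [11, 14.5]); After the difference (first − rest): none of the subtracted shapes is present at this height, so that combined region is unchanged — area = 204.35 mm²; (whole slice rotated 35° about Z — lengths, areas and connectivity unchanged). Checking containment: the cross-section at z = 6 is a subset of the cross-section at z = 5.7.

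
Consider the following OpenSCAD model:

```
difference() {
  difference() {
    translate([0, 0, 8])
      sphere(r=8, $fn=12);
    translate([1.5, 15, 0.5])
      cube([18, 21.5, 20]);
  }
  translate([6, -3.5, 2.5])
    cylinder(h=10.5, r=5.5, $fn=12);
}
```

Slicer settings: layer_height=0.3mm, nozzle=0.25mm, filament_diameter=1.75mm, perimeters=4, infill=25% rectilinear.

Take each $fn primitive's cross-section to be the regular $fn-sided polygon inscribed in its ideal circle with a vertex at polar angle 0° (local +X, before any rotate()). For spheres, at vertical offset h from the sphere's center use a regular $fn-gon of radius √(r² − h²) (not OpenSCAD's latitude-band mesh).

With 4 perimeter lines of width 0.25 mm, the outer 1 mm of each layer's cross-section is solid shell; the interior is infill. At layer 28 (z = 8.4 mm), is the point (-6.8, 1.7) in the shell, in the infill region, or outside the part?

shell

At z = 8.4 mm: the r=8 sphere contributes a regular 12-gon of circumradius √(8²−0.4²) = 7.990; the cube at (1.5, 15) (footprint 18×21.5) is included at this height; Subtracting the remaining from the first: starting from the r=8 sphere, the 18×21.5 cube at (1.5, 15) misses the remaining region (no effect) — 1 connected region; the r=5.5 cylinder at (6, -3.5) gives a regular 12-gon of circumradius 5.5 (constant along its height); Taking the first minus the rest: starting from that combined region, the r=5.5 cylinder at (6, -3.5) partially overlaps it — only the 47.59 mm² overlap (of its 90.75 mm²) is removed, clipping the outline — 1 connected region. Overall, the cross-section is a single solid region. The nearest boundary edge runs (-7.99, 0.00)→(-6.92, 3.99); distance from the point to it = 0.71 mm. The point is inside the cross-section, 0.71 mm from the nearest boundary — within the 1 mm shell band (4 × 0.25).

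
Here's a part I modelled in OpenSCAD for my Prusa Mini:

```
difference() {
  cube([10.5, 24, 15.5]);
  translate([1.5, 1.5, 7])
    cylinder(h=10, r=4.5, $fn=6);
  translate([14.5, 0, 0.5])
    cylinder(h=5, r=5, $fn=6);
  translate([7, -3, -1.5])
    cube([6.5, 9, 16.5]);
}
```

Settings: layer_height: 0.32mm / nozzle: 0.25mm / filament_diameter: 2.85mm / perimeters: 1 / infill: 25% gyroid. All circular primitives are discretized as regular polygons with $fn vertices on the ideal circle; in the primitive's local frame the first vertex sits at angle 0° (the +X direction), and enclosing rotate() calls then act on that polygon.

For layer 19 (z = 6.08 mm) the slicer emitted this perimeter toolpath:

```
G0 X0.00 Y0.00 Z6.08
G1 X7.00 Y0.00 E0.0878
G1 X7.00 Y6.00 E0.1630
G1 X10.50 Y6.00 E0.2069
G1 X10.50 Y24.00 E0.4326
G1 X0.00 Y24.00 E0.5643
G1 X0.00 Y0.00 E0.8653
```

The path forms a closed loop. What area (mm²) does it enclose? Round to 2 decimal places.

Apply the shoelace formula to the sequence of (X, Y) vertices; enclosed area = 231.00 mm².

231.00 mm²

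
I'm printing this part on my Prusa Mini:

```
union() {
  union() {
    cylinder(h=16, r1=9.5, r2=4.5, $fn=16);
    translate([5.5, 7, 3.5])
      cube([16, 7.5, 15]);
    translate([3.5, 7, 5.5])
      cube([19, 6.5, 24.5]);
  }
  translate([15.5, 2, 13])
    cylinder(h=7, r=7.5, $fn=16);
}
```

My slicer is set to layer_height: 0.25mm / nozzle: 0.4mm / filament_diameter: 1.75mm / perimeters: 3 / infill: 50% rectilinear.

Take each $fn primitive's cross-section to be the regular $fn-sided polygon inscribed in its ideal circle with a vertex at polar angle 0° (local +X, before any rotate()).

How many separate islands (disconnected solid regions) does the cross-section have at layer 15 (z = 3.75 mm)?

2

At z = 3.75 mm: the cone (r1=9.5→r2=4.5) has section circumradius 8.328 here — a regular 16-gon; the cube at (5.5, 7) (footprint 16×7.5) is included at this height; the cube at (3.5, 7) is not intersected at this z (z outside [5.5, 30]); Combining (union): the 2 present regions are separate (no shared area or edge), so areas and boundary lengths simply add and each stays a separate island — 2 connected regions; the cylinder at (15.5, 2) does not reach this height (z outside [13, 20]); Merging all regions: only that combined region is present, so the union is just that shape — 2 connected regions. Overall, the cross-section has 2 separate islands. Island count = 2.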